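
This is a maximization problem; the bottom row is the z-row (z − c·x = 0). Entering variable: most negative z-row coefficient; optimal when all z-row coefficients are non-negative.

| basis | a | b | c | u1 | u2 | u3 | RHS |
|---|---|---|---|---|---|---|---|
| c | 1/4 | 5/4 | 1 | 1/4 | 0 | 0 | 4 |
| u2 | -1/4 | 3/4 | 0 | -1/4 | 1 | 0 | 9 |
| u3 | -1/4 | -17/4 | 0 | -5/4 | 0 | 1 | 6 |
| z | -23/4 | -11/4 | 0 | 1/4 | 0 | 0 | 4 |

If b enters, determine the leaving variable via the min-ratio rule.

Column b entries and ratios — c: 4/(5/4) = 16/5; u2: 9/(3/4) = 12; u3: -17/4 ≤ 0, skip.
Smallest ratio is 16/5 in the row of c, so c leaves.

c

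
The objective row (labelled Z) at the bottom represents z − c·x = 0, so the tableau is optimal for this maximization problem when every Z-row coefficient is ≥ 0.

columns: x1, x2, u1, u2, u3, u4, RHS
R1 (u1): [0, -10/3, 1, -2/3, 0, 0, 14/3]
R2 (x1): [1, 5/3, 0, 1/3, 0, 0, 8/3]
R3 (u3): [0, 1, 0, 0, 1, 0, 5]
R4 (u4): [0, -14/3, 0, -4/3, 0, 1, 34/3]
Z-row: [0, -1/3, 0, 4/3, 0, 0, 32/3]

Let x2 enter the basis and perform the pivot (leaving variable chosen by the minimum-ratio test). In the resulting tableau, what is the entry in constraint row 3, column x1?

-3/5

Ratio test on column x2 — row 1: entry -10/3 ≤ 0; row 2: (8/3)/(5/3) = 8/5; row 3: 5/1 = 5; row 4: entry -14/3 ≤ 0. Minimum is 8/5 at row 2 (x1 leaves); pivot element 5/3.
Divide row 2 by 5/3; eliminate column x2 from the other rows.
Row 3 update in column x1: 0 − 1·(3/5) = -3/5.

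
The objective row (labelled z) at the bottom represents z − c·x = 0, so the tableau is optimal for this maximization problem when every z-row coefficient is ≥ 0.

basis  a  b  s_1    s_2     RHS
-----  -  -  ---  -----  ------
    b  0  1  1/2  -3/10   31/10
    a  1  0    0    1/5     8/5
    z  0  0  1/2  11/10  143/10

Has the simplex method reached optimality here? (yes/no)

Every z-row coefficient is ≥ 0, so the tableau is optimal.

yes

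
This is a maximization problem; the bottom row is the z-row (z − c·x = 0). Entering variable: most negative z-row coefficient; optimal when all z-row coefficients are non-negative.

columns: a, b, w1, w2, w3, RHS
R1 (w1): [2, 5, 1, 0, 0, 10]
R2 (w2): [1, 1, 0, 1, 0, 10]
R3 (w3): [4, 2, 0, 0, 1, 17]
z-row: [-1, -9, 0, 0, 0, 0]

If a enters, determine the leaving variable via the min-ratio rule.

w3

Column a entries and ratios — w1: 10/2 = 5; w2: 10/1 = 10; w3: 17/4 = 17/4.
Smallest ratio is 17/4 in the row of w3, so w3 leaves.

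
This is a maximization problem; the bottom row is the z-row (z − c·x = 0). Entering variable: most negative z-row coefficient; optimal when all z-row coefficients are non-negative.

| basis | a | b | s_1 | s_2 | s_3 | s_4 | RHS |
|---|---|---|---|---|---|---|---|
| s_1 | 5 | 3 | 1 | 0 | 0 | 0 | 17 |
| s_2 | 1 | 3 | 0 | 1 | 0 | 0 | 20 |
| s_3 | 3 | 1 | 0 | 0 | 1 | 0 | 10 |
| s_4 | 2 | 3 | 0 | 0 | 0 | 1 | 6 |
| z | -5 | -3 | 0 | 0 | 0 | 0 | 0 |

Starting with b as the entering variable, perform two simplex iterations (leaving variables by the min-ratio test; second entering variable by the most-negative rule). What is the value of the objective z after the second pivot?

Ratio test on column b — row 1: 17/3 = 17/3; row 2: 20/3 = 20/3; row 3: 10/1 = 10; row 4: 6/3 = 2. Minimum is 2 at row 4 (s_4 leaves); pivot element 3.
Pivot on row 4; the z-row RHS becomes 0 − (-3)·2 = 6.
Next entering variable (most negative z-row entry -3): a.
Ratio test on column a — row 1: 11/3 = 11/3; row 2: entry -1 ≤ 0; row 3: 8/(7/3) = 24/7; row 4: 2/(2/3) = 3. Minimum is 3 at row 4 (b leaves); pivot element 2/3.
After the second pivot the z-row RHS is 6 − (-3)·3 = 15.

15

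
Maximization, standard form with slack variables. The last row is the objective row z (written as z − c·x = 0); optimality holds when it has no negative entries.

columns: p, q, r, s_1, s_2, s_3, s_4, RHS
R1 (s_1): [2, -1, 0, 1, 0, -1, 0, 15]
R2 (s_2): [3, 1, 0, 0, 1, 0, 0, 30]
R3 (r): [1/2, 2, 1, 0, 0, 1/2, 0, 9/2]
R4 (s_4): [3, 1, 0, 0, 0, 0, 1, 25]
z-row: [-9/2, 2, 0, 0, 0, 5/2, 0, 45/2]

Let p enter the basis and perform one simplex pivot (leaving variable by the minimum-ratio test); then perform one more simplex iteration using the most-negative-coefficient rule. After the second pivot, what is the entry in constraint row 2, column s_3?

Ratio test on column p — row 1: 15/2 = 15/2; row 2: 30/3 = 10; row 3: (9/2)/(1/2) = 9; row 4: 25/3 = 25/3. Minimum is 15/2 at row 1 (s_1 leaves); pivot element 2.
Divide row 1 by 2; eliminate column p from the other rows.
Second iteration: most negative z-row entry is -1/4 in column q, so q enters.
Ratio test on column q — row 1: entry -1/2 ≤ 0; row 2: (15/2)/(5/2) = 3; row 3: (3/4)/(9/4) = 1/3; row 4: (5/2)/(5/2) = 1. Minimum is 1/3 at row 3 (r leaves); pivot element 9/4.
Divide row 3 by 9/4; eliminate column q from the other rows.
After both pivots, the entry at constraint row 2, column s_3 is 2/3.

2/3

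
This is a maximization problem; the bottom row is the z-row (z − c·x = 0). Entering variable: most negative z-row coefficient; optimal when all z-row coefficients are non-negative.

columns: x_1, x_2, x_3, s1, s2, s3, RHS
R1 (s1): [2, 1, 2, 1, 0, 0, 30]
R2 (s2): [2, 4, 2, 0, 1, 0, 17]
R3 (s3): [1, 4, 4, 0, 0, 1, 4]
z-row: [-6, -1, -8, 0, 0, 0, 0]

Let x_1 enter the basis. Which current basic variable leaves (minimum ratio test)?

Column x_1 entries and ratios — s1: 30/2 = 15; s2: 17/2 = 17/2; s3: 4/1 = 4.
Smallest ratio is 4 in the row of s3, so s3 leaves.

s3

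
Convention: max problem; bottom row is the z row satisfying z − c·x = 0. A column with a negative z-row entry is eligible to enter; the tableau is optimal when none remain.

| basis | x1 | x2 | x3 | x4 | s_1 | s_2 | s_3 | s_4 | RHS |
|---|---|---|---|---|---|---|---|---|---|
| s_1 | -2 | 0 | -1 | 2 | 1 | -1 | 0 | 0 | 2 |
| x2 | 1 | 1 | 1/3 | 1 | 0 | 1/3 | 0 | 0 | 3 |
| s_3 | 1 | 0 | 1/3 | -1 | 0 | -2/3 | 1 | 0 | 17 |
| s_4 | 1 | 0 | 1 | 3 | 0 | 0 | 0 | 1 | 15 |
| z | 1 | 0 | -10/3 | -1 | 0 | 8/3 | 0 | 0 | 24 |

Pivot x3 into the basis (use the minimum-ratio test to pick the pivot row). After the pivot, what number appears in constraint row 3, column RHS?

Ratio test on column x3 — row 1: entry -1 ≤ 0; row 2: 3/(1/3) = 9; row 3: 17/(1/3) = 51; row 4: 15/1 = 15. Minimum is 9 at row 2 (x2 leaves); pivot element 1/3.
Divide row 2 by 1/3; eliminate column x3 from the other rows.
Row 3 update in column RHS: 17 − (1/3)·9 = 14.

14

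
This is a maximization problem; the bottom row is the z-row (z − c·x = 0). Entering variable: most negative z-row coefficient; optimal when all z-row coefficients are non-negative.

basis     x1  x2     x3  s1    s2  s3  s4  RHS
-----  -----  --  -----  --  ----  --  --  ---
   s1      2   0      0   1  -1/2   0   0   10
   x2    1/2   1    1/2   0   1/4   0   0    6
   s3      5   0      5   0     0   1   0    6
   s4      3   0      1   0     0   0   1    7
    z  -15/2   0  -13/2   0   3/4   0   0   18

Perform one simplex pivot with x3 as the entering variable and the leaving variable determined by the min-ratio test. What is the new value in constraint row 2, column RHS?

Ratio test on column x3 — row 1: entry 0 ≤ 0; row 2: 6/(1/2) = 12; row 3: 6/5 = 6/5; row 4: 7/1 = 7. Minimum is 6/5 at row 3 (s3 leaves); pivot element 5.
Divide row 3 by 5; eliminate column x3 from the other rows.
Row 2 update in column RHS: 6 − (1/2)·(6/5) = 27/5.

27/5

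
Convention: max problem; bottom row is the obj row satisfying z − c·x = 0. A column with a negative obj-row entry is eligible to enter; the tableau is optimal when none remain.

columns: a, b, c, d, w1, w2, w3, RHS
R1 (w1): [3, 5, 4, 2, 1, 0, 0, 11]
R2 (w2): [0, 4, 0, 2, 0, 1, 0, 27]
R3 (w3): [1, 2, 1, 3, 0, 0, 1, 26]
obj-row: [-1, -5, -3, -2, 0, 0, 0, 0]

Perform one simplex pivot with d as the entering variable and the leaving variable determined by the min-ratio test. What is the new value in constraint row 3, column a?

Ratio test on column d — row 1: 11/2 = 11/2; row 2: 27/2 = 27/2; row 3: 26/3 = 26/3. Minimum is 11/2 at row 1 (w1 leaves); pivot element 2.
Divide row 1 by 2; eliminate column d from the other rows.
Row 3 update in column a: 1 − 3·(3/2) = -7/2.

-7/2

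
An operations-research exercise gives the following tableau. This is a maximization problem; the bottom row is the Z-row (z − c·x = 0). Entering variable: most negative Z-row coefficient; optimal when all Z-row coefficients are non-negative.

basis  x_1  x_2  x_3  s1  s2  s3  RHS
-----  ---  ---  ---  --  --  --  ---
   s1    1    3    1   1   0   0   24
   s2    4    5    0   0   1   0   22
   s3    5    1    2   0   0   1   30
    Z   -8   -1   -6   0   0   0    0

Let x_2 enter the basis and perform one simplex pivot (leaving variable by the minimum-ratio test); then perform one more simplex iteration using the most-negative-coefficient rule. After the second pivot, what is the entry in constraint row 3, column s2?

-5/4

Ratio test on column x_2 — row 1: 24/3 = 8; row 2: 22/5 = 22/5; row 3: 30/1 = 30. Minimum is 22/5 at row 2 (s2 leaves); pivot element 5.
Divide row 2 by 5; eliminate column x_2 from the other rows.
Second iteration: most negative Z-row entry is -36/5 in column x_1, so x_1 enters.
Ratio test on column x_1 — row 1: entry -7/5 ≤ 0; row 2: (22/5)/(4/5) = 11/2; row 3: (128/5)/(21/5) = 128/21. Minimum is 11/2 at row 2 (x_2 leaves); pivot element 4/5.
Divide row 2 by 4/5; eliminate column x_1 from the other rows.
After both pivots, the entry at constraint row 3, column s2 is -5/4.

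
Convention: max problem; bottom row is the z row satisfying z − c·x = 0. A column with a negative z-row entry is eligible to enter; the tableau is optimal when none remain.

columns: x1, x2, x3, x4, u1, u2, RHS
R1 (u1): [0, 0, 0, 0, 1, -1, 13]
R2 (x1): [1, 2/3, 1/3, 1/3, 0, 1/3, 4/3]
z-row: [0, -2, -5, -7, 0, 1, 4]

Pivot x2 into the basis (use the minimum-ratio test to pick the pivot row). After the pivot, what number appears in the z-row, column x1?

Ratio test on column x2 — row 1: entry 0 ≤ 0; row 2: (4/3)/(2/3) = 2. Minimum is 2 at row 2 (x1 leaves); pivot element 2/3.
Divide row 2 by 2/3; eliminate column x2 from the other rows.
z-row update in column x1: 0 − (-2)·(3/2) = 3.

3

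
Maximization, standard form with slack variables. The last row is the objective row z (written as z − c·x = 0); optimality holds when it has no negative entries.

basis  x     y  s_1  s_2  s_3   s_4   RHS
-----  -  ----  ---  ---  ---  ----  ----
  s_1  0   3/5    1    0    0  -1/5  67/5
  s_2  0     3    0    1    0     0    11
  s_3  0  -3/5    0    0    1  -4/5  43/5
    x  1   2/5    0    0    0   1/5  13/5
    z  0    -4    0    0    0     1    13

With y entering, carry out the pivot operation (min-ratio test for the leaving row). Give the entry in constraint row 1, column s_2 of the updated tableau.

-1/5

Ratio test on column y — row 1: (67/5)/(3/5) = 67/3; row 2: 11/3 = 11/3; row 3: entry -3/5 ≤ 0; row 4: (13/5)/(2/5) = 13/2. Minimum is 11/3 at row 2 (s_2 leaves); pivot element 3.
Divide row 2 by 3; eliminate column y from the other rows.
Row 1 update in column s_2: 0 − (3/5)·(1/3) = -1/5.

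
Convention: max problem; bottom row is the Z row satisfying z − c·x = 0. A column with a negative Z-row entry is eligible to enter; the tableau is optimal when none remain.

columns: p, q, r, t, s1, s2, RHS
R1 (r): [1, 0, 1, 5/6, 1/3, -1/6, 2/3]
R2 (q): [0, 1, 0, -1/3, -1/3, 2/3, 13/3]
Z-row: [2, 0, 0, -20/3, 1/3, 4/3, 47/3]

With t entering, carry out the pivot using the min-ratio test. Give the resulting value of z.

21

Ratio test on column t — row 1: (2/3)/(5/6) = 4/5; row 2: entry -1/3 ≤ 0. Minimum is 4/5 at row 1 (r leaves); pivot element 5/6.
Pivot on row 1; the Z-row RHS becomes 47/3 − (-20/3)·(4/5) = 21.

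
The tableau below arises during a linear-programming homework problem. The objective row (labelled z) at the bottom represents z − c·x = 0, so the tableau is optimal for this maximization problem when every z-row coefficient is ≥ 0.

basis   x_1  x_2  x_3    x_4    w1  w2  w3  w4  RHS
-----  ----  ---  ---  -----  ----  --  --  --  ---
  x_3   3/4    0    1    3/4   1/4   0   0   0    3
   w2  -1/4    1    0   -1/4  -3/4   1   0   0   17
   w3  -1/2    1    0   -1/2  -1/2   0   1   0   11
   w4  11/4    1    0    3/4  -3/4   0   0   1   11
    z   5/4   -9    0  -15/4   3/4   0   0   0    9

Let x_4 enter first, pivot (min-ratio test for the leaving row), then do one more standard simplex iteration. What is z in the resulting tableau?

96

Ratio test on column x_4 — row 1: 3/(3/4) = 4; row 2: entry -1/4 ≤ 0; row 3: entry -1/2 ≤ 0; row 4: 11/(3/4) = 44/3. Minimum is 4 at row 1 (x_3 leaves); pivot element 3/4.
Pivot on row 1; the z-row RHS becomes 9 − (-15/4)·4 = 24.
Next entering variable (most negative z-row entry -9): x_2.
Ratio test on column x_2 — row 1: entry 0 ≤ 0; row 2: 18/1 = 18; row 3: 13/1 = 13; row 4: 8/1 = 8. Minimum is 8 at row 4 (w4 leaves); pivot element 1.
After the second pivot the z-row RHS is 24 − (-9)·8 = 96.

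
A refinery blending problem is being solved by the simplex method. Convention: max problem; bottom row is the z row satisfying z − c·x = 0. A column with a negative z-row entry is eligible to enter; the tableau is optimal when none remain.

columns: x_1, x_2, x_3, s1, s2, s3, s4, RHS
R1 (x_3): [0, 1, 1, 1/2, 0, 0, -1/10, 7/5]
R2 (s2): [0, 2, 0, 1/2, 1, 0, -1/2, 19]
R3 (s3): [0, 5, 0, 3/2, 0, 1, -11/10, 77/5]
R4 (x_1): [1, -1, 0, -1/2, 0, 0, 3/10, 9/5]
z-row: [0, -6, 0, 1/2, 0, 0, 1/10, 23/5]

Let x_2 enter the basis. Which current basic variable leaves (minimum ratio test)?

x_3

Column x_2 entries and ratios — x_3: (7/5)/1 = 7/5; s2: 19/2 = 19/2; s3: (77/5)/5 = 77/25; x_1: -1 ≤ 0, skip.
Smallest ratio is 7/5 in the row of x_3, so x_3 leaves.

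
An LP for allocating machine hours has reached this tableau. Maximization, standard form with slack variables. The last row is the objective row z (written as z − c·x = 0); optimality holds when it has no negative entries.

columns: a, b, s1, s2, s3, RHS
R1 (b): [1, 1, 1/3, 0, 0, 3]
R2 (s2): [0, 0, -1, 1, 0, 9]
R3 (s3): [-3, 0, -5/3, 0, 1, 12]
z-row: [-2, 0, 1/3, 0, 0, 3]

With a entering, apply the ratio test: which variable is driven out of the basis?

b

Column a entries and ratios — b: 3/1 = 3; s2: 0 ≤ 0, skip; s3: -3 ≤ 0, skip.
Smallest ratio is 3 in the row of b, so b leaves.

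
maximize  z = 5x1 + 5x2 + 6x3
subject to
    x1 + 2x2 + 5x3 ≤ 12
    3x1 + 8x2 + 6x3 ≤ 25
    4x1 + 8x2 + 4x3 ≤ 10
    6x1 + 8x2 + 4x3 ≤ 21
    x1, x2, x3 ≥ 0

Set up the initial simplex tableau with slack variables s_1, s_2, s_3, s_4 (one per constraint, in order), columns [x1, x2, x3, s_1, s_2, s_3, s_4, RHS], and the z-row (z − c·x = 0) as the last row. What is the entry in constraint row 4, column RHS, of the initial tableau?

The RHS of constraint 4 is b_4 = 21.

21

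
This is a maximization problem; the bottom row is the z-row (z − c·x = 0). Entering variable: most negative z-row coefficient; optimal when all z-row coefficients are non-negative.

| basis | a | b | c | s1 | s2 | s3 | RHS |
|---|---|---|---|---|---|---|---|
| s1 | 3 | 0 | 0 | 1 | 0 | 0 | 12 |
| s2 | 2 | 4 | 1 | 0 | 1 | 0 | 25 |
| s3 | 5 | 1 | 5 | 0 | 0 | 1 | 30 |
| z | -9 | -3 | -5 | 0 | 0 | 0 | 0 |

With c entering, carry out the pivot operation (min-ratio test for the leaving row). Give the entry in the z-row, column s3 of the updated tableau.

Ratio test on column c — row 1: entry 0 ≤ 0; row 2: 25/1 = 25; row 3: 30/5 = 6. Minimum is 6 at row 3 (s3 leaves); pivot element 5.
Divide row 3 by 5; eliminate column c from the other rows.
z-row update in column s3: 0 − (-5)·(1/5) = 1.

1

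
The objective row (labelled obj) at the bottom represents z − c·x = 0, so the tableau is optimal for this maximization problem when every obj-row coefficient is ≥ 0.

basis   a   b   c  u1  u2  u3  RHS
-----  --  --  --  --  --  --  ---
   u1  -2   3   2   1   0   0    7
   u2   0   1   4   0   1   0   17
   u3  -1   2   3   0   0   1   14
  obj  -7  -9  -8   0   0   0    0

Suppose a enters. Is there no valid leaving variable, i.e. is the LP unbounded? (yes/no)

Every constraint-row entry in column a is ≤ 0, so increasing a is unbounded.

yes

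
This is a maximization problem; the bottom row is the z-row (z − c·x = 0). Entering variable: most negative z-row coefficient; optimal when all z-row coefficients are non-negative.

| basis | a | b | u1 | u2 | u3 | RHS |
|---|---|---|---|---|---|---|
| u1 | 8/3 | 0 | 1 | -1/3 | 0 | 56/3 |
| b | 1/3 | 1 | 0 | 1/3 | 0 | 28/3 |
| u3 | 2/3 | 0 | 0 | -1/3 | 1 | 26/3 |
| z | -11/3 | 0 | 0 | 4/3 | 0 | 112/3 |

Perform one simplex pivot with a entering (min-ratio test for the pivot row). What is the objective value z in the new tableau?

63

Ratio test on column a — row 1: (56/3)/(8/3) = 7; row 2: (28/3)/(1/3) = 28; row 3: (26/3)/(2/3) = 13. Minimum is 7 at row 1 (u1 leaves); pivot element 8/3.
Pivot on row 1; the z-row RHS becomes 112/3 − (-11/3)·7 = 63.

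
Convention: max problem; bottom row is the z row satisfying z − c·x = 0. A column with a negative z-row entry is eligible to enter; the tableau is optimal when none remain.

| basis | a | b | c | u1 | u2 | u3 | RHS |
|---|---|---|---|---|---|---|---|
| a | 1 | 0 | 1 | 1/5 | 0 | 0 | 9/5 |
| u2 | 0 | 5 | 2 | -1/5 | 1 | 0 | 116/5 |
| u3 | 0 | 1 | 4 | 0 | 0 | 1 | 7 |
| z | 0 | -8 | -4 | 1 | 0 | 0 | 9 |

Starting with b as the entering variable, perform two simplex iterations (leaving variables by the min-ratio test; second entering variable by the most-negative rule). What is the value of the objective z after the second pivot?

Ratio test on column b — row 1: entry 0 ≤ 0; row 2: (116/5)/5 = 116/25; row 3: 7/1 = 7. Minimum is 116/25 at row 2 (u2 leaves); pivot element 5.
Pivot on row 2; the z-row RHS becomes 9 − (-8)·(116/25) = 1153/25.
Next entering variable (most negative z-row entry -4/5): c.
Ratio test on column c — row 1: (9/5)/1 = 9/5; row 2: (116/25)/(2/5) = 58/5; row 3: (59/25)/(18/5) = 59/90. Minimum is 59/90 at row 3 (u3 leaves); pivot element 18/5.
After the second pivot the z-row RHS is 1153/25 − (-4/5)·(59/90) = 2099/45.

2099/45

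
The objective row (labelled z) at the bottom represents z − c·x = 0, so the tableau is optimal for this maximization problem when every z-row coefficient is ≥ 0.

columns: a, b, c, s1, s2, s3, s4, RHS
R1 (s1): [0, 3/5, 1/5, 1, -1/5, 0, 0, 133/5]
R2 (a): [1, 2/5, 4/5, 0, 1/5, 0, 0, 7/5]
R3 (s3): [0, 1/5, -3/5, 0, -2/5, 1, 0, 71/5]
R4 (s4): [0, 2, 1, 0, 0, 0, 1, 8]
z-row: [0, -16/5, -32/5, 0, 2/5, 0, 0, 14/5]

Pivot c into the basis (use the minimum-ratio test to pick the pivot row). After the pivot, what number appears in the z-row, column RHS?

Ratio test on column c — row 1: (133/5)/(1/5) = 133; row 2: (7/5)/(4/5) = 7/4; row 3: entry -3/5 ≤ 0; row 4: 8/1 = 8. Minimum is 7/4 at row 2 (a leaves); pivot element 4/5.
Divide row 2 by 4/5; eliminate column c from the other rows.
z-row update in column RHS: 14/5 − (-32/5)·(7/4) = 14.

14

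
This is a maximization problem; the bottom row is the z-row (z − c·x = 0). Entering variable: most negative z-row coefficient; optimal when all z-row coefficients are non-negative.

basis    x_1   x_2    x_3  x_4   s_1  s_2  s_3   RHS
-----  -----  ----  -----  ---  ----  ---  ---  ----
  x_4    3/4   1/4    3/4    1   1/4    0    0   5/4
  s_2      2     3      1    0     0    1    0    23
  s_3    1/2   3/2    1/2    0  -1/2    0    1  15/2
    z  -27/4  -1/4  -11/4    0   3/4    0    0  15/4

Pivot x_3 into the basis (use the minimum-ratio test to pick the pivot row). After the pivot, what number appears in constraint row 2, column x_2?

8/3

Ratio test on column x_3 — row 1: (5/4)/(3/4) = 5/3; row 2: 23/1 = 23; row 3: (15/2)/(1/2) = 15. Minimum is 5/3 at row 1 (x_4 leaves); pivot element 3/4.
Divide row 1 by 3/4; eliminate column x_3 from the other rows.
Row 2 update in column x_2: 3 − 1·(1/3) = 8/3.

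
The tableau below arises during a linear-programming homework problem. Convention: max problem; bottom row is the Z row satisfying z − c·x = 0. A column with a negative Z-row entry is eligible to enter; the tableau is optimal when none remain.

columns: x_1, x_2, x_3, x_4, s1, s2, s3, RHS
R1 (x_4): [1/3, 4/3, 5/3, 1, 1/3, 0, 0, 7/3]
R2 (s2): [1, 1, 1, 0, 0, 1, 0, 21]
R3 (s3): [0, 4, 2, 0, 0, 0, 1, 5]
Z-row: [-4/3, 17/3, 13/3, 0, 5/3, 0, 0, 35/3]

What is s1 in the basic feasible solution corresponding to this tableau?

0

s1 is not in the basis, so in the current basic feasible solution s1 = 0.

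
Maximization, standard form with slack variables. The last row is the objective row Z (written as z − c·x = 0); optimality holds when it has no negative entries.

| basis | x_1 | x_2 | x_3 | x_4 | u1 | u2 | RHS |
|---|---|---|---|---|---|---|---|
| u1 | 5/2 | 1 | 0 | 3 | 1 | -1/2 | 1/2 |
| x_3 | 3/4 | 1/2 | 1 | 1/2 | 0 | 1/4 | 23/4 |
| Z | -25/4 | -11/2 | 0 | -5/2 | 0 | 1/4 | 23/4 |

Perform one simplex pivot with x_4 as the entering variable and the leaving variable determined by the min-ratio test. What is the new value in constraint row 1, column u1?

1/3

Ratio test on column x_4 — row 1: (1/2)/3 = 1/6; row 2: (23/4)/(1/2) = 23/2. Minimum is 1/6 at row 1 (u1 leaves); pivot element 3.
Divide row 1 by 3; eliminate column x_4 from the other rows.
In the new row 1, the u1 entry is the old entry divided by the pivot: 1/3 = 1/3.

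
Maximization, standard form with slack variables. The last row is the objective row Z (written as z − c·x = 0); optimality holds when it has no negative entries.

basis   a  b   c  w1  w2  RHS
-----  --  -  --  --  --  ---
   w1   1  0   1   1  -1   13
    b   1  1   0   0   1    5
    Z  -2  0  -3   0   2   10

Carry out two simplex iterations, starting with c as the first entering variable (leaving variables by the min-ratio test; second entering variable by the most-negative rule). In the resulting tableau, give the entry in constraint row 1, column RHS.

18

Ratio test on column c — row 1: 13/1 = 13; row 2: entry 0 ≤ 0. Minimum is 13 at row 1 (w1 leaves); pivot element 1.
Divide row 1 by 1; eliminate column c from the other rows.
Second iteration: most negative Z-row entry is -1 in column w2, so w2 enters.
Ratio test on column w2 — row 1: entry -1 ≤ 0; row 2: 5/1 = 5. Minimum is 5 at row 2 (b leaves); pivot element 1.
Divide row 2 by 1; eliminate column w2 from the other rows.
After both pivots, the entry at constraint row 1, column RHS is 18.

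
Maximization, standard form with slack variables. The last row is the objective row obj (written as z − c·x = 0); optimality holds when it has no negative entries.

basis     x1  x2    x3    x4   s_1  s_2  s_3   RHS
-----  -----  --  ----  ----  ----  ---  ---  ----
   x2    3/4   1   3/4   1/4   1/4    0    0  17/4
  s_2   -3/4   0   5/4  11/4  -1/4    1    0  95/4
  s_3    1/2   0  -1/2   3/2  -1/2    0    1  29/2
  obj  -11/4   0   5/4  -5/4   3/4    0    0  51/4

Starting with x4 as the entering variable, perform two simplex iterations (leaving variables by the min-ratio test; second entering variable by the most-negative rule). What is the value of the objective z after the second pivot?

144/5

Ratio test on column x4 — row 1: (17/4)/(1/4) = 17; row 2: (95/4)/(11/4) = 95/11; row 3: (29/2)/(3/2) = 29/3. Minimum is 95/11 at row 2 (s_2 leaves); pivot element 11/4.
Pivot on row 2; the obj-row RHS becomes 51/4 − (-5/4)·(95/11) = 259/11.
Next entering variable (most negative obj-row entry -34/11): x1.
Ratio test on column x1 — row 1: (23/11)/(9/11) = 23/9; row 2: entry -3/11 ≤ 0; row 3: (17/11)/(10/11) = 17/10. Minimum is 17/10 at row 3 (s_3 leaves); pivot element 10/11.
After the second pivot the obj-row RHS is 259/11 − (-34/11)·(17/10) = 144/5.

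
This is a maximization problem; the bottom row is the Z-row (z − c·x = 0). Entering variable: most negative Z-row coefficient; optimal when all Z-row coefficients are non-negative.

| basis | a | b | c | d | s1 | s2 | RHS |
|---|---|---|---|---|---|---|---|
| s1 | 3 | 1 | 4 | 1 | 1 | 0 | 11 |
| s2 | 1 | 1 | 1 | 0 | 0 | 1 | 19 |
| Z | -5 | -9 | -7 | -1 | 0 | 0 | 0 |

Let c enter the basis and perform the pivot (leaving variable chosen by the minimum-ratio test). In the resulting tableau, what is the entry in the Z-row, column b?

-29/4

Ratio test on column c — row 1: 11/4 = 11/4; row 2: 19/1 = 19. Minimum is 11/4 at row 1 (s1 leaves); pivot element 4.
Divide row 1 by 4; eliminate column c from the other rows.
Z-row update in column b: -9 − (-7)·(1/4) = -29/4.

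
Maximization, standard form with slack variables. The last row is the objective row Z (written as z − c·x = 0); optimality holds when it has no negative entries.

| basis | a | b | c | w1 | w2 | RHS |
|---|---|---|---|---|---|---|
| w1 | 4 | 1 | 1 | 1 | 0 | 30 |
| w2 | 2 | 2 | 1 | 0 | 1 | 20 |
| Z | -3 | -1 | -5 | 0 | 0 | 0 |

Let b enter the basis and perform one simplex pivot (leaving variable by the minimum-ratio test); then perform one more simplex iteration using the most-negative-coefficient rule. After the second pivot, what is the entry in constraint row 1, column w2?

-1

Ratio test on column b — row 1: 30/1 = 30; row 2: 20/2 = 10. Minimum is 10 at row 2 (w2 leaves); pivot element 2.
Divide row 2 by 2; eliminate column b from the other rows.
Second iteration: most negative Z-row entry is -9/2 in column c, so c enters.
Ratio test on column c — row 1: 20/(1/2) = 40; row 2: 10/(1/2) = 20. Minimum is 20 at row 2 (b leaves); pivot element 1/2.
Divide row 2 by 1/2; eliminate column c from the other rows.
After both pivots, the entry at constraint row 1, column w2 is -1.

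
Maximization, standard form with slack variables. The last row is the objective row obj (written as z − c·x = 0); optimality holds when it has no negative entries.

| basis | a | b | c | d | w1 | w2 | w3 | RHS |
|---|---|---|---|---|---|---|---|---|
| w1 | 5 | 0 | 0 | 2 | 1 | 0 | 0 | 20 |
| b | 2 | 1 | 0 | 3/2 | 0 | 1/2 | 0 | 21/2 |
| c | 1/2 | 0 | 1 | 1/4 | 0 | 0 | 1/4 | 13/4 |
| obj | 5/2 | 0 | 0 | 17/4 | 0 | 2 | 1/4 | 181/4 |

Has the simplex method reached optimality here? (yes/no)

yes

Every obj-row coefficient is ≥ 0, so the tableau is optimal.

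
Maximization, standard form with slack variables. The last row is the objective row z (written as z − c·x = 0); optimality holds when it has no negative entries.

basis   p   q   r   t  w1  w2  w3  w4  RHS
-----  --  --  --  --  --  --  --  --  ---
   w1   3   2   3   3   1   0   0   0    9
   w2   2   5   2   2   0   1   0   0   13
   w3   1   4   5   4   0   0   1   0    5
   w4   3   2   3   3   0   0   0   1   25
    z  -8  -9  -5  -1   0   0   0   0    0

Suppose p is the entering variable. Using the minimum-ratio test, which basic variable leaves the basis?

w1

Column p entries and ratios — w1: 9/3 = 3; w2: 13/2 = 13/2; w3: 5/1 = 5; w4: 25/3 = 25/3.
Smallest ratio is 3 in the row of w1, so w1 leaves.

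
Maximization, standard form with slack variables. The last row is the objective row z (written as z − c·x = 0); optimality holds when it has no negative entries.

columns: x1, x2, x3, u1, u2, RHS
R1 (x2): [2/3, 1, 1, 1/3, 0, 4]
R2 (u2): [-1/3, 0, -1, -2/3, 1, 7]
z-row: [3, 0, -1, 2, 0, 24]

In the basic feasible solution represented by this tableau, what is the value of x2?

4

x2 is basic (row 1); its value is the RHS of that row, 4.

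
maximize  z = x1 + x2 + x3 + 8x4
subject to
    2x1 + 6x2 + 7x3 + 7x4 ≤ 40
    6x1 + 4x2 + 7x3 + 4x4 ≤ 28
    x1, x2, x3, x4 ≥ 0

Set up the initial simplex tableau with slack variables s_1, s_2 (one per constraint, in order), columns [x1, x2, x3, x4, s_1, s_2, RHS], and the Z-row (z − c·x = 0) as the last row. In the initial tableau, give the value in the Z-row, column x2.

-1

The Z-row carries the negated objective coefficients: the x2 entry is -1.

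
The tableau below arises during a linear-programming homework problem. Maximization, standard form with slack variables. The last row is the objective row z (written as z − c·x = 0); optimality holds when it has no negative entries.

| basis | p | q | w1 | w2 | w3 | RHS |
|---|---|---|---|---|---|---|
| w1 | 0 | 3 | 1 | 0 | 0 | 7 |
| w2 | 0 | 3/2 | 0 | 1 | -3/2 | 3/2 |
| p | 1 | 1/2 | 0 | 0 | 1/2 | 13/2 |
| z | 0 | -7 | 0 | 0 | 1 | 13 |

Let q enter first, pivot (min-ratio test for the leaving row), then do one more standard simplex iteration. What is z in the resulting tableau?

Ratio test on column q — row 1: 7/3 = 7/3; row 2: (3/2)/(3/2) = 1; row 3: (13/2)/(1/2) = 13. Minimum is 1 at row 2 (w2 leaves); pivot element 3/2.
Pivot on row 2; the z-row RHS becomes 13 − (-7)·1 = 20.
Next entering variable (most negative z-row entry -6): w3.
Ratio test on column w3 — row 1: 4/3 = 4/3; row 2: entry -1 ≤ 0; row 3: 6/1 = 6. Minimum is 4/3 at row 1 (w1 leaves); pivot element 3.
After the second pivot the z-row RHS is 20 − (-6)·(4/3) = 28.

28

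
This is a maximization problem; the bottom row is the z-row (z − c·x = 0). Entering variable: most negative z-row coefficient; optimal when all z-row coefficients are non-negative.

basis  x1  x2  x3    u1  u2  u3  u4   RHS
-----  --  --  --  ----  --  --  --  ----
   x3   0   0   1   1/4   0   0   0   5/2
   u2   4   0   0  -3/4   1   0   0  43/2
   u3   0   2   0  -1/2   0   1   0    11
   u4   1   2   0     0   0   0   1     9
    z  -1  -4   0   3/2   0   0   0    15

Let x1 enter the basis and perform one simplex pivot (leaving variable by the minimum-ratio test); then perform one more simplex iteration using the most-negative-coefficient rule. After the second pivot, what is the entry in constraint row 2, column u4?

Ratio test on column x1 — row 1: entry 0 ≤ 0; row 2: (43/2)/4 = 43/8; row 3: entry 0 ≤ 0; row 4: 9/1 = 9. Minimum is 43/8 at row 2 (u2 leaves); pivot element 4.
Divide row 2 by 4; eliminate column x1 from the other rows.
Second iteration: most negative z-row entry is -4 in column x2, so x2 enters.
Ratio test on column x2 — row 1: entry 0 ≤ 0; row 2: entry 0 ≤ 0; row 3: 11/2 = 11/2; row 4: (29/8)/2 = 29/16. Minimum is 29/16 at row 4 (u4 leaves); pivot element 2.
Divide row 4 by 2; eliminate column x2 from the other rows.
After both pivots, the entry at constraint row 2, column u4 is 0.

0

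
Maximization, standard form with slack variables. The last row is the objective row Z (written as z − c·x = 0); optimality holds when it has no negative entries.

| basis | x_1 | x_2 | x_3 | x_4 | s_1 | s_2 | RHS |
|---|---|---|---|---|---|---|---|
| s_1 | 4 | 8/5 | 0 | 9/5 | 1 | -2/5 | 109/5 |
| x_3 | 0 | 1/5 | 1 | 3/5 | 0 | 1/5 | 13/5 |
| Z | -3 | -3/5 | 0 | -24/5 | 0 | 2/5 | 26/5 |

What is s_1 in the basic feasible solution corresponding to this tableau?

109/5

s_1 is basic (row 1); its value is the RHS of that row, 109/5.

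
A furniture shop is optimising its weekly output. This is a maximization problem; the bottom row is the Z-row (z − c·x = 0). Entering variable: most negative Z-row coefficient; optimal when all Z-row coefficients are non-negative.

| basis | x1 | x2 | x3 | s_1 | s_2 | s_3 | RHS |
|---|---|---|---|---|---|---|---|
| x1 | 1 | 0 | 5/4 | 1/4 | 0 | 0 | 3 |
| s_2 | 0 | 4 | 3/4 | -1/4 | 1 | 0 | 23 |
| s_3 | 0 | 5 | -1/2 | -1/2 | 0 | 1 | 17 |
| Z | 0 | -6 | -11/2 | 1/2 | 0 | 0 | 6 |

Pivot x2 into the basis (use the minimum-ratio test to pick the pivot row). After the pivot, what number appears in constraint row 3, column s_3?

1/5

Ratio test on column x2 — row 1: entry 0 ≤ 0; row 2: 23/4 = 23/4; row 3: 17/5 = 17/5. Minimum is 17/5 at row 3 (s_3 leaves); pivot element 5.
Divide row 3 by 5; eliminate column x2 from the other rows.
In the new row 3, the s_3 entry is the old entry divided by the pivot: 1/5 = 1/5.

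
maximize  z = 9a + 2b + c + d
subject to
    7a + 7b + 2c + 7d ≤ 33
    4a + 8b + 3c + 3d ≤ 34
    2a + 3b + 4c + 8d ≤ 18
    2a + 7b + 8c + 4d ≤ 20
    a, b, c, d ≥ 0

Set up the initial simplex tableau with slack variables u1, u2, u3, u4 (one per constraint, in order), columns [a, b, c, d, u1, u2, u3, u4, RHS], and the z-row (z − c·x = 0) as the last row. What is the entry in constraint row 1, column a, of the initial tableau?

Constraint 1 has coefficient 7 on a.

7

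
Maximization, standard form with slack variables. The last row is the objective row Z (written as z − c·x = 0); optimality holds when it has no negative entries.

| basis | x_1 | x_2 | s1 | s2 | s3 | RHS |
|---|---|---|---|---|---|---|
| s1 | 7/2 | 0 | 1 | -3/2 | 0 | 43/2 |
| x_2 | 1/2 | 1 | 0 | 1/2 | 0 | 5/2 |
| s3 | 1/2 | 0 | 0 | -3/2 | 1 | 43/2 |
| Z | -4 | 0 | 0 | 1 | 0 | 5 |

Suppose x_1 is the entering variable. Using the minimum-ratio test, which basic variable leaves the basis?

x_2

Column x_1 entries and ratios — s1: (43/2)/(7/2) = 43/7; x_2: (5/2)/(1/2) = 5; s3: (43/2)/(1/2) = 43.
Smallest ratio is 5 in the row of x_2, so x_2 leaves.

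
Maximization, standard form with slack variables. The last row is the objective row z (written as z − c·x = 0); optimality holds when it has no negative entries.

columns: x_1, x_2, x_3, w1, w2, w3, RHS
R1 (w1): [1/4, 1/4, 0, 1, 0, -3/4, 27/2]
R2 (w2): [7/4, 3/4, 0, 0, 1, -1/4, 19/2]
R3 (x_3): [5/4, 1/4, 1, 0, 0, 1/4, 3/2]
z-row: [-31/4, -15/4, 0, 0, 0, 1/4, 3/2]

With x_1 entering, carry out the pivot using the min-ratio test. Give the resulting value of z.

54/5

Ratio test on column x_1 — row 1: (27/2)/(1/4) = 54; row 2: (19/2)/(7/4) = 38/7; row 3: (3/2)/(5/4) = 6/5. Minimum is 6/5 at row 3 (x_3 leaves); pivot element 5/4.
Pivot on row 3; the z-row RHS becomes 3/2 − (-31/4)·(6/5) = 54/5.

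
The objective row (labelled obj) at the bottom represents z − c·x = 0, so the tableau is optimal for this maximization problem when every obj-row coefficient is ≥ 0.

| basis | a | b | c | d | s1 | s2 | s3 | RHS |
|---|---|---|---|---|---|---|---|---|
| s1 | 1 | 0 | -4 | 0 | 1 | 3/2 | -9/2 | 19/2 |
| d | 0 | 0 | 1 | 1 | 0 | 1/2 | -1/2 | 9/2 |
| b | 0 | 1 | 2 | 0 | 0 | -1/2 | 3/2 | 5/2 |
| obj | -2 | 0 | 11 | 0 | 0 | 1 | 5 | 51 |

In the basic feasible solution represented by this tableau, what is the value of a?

0

a is not in the basis, so in the current basic feasible solution a = 0.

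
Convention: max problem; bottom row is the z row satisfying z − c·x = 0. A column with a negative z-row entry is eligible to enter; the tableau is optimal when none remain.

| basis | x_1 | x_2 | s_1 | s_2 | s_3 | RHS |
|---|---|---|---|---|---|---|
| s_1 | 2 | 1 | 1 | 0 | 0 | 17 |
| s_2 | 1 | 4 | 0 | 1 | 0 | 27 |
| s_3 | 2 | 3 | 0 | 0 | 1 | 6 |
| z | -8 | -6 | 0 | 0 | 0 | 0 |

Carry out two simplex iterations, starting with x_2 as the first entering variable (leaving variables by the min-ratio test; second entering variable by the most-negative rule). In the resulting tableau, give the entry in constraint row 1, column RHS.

11

Ratio test on column x_2 — row 1: 17/1 = 17; row 2: 27/4 = 27/4; row 3: 6/3 = 2. Minimum is 2 at row 3 (s_3 leaves); pivot element 3.
Divide row 3 by 3; eliminate column x_2 from the other rows.
Second iteration: most negative z-row entry is -4 in column x_1, so x_1 enters.
Ratio test on column x_1 — row 1: 15/(4/3) = 45/4; row 2: entry -5/3 ≤ 0; row 3: 2/(2/3) = 3. Minimum is 3 at row 3 (x_2 leaves); pivot element 2/3.
Divide row 3 by 2/3; eliminate column x_1 from the other rows.
After both pivots, the entry at constraint row 1, column RHS is 11.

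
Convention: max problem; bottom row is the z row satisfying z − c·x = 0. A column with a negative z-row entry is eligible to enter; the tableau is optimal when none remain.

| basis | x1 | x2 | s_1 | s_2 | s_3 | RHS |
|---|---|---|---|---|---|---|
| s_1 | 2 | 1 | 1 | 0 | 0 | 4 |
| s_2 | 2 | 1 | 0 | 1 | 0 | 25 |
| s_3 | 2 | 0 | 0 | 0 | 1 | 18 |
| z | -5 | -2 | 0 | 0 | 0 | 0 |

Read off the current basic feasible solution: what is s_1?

4

s_1 is basic (row 1); its value is the RHS of that row, 4.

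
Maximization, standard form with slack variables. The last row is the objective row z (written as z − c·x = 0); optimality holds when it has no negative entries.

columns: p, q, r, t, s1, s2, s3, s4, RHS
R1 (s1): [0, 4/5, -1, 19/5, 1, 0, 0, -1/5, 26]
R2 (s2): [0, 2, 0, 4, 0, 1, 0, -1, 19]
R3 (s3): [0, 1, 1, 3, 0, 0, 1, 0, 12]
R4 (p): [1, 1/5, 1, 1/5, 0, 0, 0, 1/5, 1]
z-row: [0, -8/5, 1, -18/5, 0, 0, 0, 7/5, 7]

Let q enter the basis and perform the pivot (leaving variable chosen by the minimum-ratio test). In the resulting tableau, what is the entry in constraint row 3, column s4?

Ratio test on column q — row 1: 26/(4/5) = 65/2; row 2: 19/2 = 19/2; row 3: 12/1 = 12; row 4: 1/(1/5) = 5. Minimum is 5 at row 4 (p leaves); pivot element 1/5.
Divide row 4 by 1/5; eliminate column q from the other rows.
Row 3 update in column s4: 0 − 1·1 = -1.

-1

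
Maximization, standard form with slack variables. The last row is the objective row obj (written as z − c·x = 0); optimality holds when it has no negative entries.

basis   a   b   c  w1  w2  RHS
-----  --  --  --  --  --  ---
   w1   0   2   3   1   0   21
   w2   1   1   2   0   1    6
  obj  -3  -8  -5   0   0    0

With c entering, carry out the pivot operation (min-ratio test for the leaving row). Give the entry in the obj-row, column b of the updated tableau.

Ratio test on column c — row 1: 21/3 = 7; row 2: 6/2 = 3. Minimum is 3 at row 2 (w2 leaves); pivot element 2.
Divide row 2 by 2; eliminate column c from the other rows.
obj-row update in column b: -8 − (-5)·(1/2) = -11/2.

-11/2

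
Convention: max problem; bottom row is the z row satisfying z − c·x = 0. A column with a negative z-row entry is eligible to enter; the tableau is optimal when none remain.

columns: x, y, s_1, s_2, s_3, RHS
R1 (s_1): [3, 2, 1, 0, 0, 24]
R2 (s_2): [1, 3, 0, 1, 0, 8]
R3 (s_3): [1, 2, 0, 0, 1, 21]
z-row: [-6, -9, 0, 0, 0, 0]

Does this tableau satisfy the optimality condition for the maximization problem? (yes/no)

The z-row has a negative entry -9 in column y, so it is not optimal.

no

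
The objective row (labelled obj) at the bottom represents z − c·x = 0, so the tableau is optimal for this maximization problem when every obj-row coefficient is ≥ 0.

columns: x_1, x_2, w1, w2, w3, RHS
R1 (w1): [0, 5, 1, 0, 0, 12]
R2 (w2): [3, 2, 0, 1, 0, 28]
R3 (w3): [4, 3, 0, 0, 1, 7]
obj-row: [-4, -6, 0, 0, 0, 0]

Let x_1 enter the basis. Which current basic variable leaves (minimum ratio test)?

w3

Column x_1 entries and ratios — w1: 0 ≤ 0, skip; w2: 28/3 = 28/3; w3: 7/4 = 7/4.
Smallest ratio is 7/4 in the row of w3, so w3 leaves.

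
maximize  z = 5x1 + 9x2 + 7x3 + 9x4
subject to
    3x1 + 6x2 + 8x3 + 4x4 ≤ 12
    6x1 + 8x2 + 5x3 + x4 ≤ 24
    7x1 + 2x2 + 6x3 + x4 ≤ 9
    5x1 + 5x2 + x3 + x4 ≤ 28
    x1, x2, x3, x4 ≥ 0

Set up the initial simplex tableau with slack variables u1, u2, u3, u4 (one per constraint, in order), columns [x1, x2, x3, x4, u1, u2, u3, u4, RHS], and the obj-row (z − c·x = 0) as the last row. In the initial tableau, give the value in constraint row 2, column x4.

Constraint 2 has coefficient 1 on x4.

1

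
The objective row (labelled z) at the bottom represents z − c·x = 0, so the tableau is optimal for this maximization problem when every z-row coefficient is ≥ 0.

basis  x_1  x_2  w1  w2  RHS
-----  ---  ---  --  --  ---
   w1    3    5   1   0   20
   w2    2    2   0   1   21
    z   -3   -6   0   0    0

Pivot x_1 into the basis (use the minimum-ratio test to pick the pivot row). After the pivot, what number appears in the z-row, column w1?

1

Ratio test on column x_1 — row 1: 20/3 = 20/3; row 2: 21/2 = 21/2. Minimum is 20/3 at row 1 (w1 leaves); pivot element 3.
Divide row 1 by 3; eliminate column x_1 from the other rows.
z-row update in column w1: 0 − (-3)·(1/3) = 1.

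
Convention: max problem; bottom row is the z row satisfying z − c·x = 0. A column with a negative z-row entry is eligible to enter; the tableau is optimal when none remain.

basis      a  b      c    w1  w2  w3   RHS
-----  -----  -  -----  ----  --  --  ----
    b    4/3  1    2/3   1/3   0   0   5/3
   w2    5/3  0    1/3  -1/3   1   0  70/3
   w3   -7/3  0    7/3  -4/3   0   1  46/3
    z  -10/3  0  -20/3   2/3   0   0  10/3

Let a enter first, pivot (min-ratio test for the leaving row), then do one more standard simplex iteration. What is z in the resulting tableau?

20

Ratio test on column a — row 1: (5/3)/(4/3) = 5/4; row 2: (70/3)/(5/3) = 14; row 3: entry -7/3 ≤ 0. Minimum is 5/4 at row 1 (b leaves); pivot element 4/3.
Pivot on row 1; the z-row RHS becomes 10/3 − (-10/3)·(5/4) = 15/2.
Next entering variable (most negative z-row entry -5): c.
Ratio test on column c — row 1: (5/4)/(1/2) = 5/2; row 2: entry -1/2 ≤ 0; row 3: (73/4)/(7/2) = 73/14. Minimum is 5/2 at row 1 (a leaves); pivot element 1/2.
After the second pivot the z-row RHS is 15/2 − (-5)·(5/2) = 20.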